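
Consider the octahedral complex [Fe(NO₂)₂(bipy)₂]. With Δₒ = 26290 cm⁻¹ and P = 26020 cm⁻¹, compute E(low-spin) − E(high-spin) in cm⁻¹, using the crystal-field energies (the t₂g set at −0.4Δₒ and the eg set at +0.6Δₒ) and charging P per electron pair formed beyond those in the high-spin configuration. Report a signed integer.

Ligand charges: 2×(-1) from NO₂⁻ and 2×(+0) from bipy sum to -2; with overall charge +0, Fe is +2.
Fe²⁺: group 8, so d-count = 8 − 2 = 6.
In the high-spin limit (t₂g⁴ eg²) the orbital term is -0.4Δₒ = -10516 cm⁻¹, with no excess pairing.
Low-spin: t₂g⁶ eg⁰, orbital CFSE = -2.4Δₒ = -63096 cm⁻¹; plus 2 excess pairs × P = +52040 cm⁻¹; total -11056 cm⁻¹.
Thus E(LS) − E(HS) = -540 cm⁻¹.

-540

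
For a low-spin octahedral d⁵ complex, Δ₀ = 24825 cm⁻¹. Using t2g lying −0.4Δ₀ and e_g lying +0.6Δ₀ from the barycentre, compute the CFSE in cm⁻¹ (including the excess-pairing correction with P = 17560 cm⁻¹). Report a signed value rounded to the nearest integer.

Electron filling gives t2g^5 e_g^0.
CFSE(orbital) = 5×(-0.4Δ₀) + 0×(0.6Δ₀) = -2.0Δ₀; with Δ₀ = 24825 cm⁻¹ that is -49650 cm⁻¹.
Pairing penalty: 2 pairs vs 0 in the high-spin reference → 2 extra × P = 35120 cm⁻¹.
Overall CFSE = -49650 + 35120 = -14530 cm⁻¹.

-14530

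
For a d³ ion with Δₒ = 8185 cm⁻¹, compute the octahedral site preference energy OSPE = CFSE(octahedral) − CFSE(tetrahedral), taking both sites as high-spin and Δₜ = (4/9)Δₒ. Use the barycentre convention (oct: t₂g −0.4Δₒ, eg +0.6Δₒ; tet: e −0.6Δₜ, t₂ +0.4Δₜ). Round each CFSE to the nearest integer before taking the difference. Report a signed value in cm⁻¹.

-6912

Octahedral high-spin t₂g³ eg⁰: CFSE = -1.2 × 8185 = -9822 cm⁻¹.
In a tetrahedral site the filling is e² t₂¹: CFSE(tet) = -0.8Δₜ = -0.8 × (4/9)(8185) = -2910 cm⁻¹.
Subtracting, OSPE = -9822 − (-2910) = -6912 cm⁻¹.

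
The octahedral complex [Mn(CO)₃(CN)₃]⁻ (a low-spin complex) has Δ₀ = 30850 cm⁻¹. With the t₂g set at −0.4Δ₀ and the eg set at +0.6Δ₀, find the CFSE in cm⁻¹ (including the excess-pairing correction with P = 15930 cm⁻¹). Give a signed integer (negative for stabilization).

-29840

Ligand charges: 3×(+0) from CO and 3×(-1) from CN⁻ sum to -3; with overall charge -1, Mn is +2.
Mn sits in group 7; removing 2 electrons leaves Mn²⁺ with 7 − 2 = 5 d electrons.
Configuration: t₂g⁵ eg⁰.
Orbital CFSE = 5(-0.4) + 0(0.6) = -2.0Δ₀ = -2.0 × 30850 = -61700 cm⁻¹.
Relative to high-spin t₂g³ eg² (0 paired), the low-spin configuration has 2 additional pairs, contributing +2 × 15930 = +31860 cm⁻¹.
Net CFSE = -61700 + 31860 = -29840 cm⁻¹.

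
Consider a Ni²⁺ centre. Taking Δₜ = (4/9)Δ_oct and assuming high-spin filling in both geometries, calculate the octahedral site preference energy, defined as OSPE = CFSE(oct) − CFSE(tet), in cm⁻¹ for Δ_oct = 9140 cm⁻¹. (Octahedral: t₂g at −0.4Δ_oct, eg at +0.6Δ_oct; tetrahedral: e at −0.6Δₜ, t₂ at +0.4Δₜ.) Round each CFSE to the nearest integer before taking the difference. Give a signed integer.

Ni²⁺: group 10, so d-count = 10 − 2 = 8.
In an octahedral site d⁸ (HS) is t₂g⁶ eg², giving CFSE(oct) = -1.2Δ_oct = -10968 cm⁻¹.
Tetrahedral: e⁴ t₂⁴, CFSE = 4(−0.6) + 4(+0.4) = -0.8Δₜ = -0.8 × (4/9) × 9140 = -3250 cm⁻¹.
Subtracting, OSPE = -10968 − (-3250) = -7718 cm⁻¹.

-7718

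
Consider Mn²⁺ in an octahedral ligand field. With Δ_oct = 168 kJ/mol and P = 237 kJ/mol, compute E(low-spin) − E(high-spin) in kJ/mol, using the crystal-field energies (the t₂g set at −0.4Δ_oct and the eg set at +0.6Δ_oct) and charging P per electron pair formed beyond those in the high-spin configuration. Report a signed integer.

138

Mn sits in group 7; removing 2 electrons leaves Mn²⁺ with 7 − 2 = 5 d electrons.
High-spin d⁵ fills as t₂g³ eg² with CFSE 3(−0.4) + 2(+0.6) = 0.0Δ_oct = 0 kJ/mol.
For low-spin the configuration is t₂g⁵ eg⁰: orbital energy -2.0 × 168 = -336 kJ/mol, and 2 additional pairs relative to high-spin add 474 kJ/mol, giving 138 kJ/mol.
The difference is 138 − (0) = 138 kJ/mol, so high-spin lies lower.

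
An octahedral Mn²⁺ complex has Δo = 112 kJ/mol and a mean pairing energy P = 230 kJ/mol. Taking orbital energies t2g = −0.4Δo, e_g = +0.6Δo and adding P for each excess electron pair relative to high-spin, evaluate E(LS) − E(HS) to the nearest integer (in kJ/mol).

236

Mn²⁺: group 7, so d-count = 7 − 2 = 5.
High-spin d⁵ fills as t2g^3 e_g^2 with CFSE 3(−0.4) + 2(+0.6) = 0.0Δo = 0 kJ/mol.
Low-spin: t2g^5 e_g^0, orbital CFSE = -2.0Δo = -224 kJ/mol; plus 2 excess pairs × P = +460 kJ/mol; total 236 kJ/mol.
E(LS) − E(HS) = 236 − (0) = 236 kJ/mol.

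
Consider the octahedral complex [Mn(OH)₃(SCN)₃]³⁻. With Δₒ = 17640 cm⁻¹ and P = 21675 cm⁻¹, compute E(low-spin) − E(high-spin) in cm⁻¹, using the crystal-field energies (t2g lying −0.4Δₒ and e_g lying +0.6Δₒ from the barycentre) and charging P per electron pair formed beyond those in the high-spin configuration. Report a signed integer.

4035

Ligand charges: 3×(-1) from OH⁻ and 3×(-1) from SCN⁻ sum to -6; with overall charge -3, Mn is +3.
Mn is in group 7, so Mn³⁺ is d⁴ (7 − 3 = 4).
High-spin: t2g^3 e_g^1, CFSE = -0.6Δₒ = -10584 cm⁻¹.
Low-spin t2g^4 e_g^0 gives -1.6Δₒ = -28224 cm⁻¹, but forming 1 extra pair costs 1P = 21675 cm⁻¹, so E(LS) = -28224 + 21675 = -6549 cm⁻¹.
Thus E(LS) − E(HS) = 4035 cm⁻¹.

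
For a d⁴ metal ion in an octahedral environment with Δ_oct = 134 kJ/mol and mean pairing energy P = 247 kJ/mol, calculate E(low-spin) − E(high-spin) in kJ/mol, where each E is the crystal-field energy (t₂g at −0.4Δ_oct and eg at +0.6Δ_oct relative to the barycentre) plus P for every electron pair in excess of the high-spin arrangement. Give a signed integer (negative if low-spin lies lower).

113

High-spin d⁴ fills as t₂g³ eg¹ with CFSE 3(−0.4) + 1(+0.6) = -0.6Δ_oct = -80 kJ/mol.
Low-spin t₂g⁴ eg⁰ gives -1.6Δ_oct = -214 kJ/mol, but forming 1 extra pair costs 1P = 247 kJ/mol, so E(LS) = -214 + 247 = 33 kJ/mol.
E(LS) − E(HS) = 33 − (-80) = 113 kJ/mol.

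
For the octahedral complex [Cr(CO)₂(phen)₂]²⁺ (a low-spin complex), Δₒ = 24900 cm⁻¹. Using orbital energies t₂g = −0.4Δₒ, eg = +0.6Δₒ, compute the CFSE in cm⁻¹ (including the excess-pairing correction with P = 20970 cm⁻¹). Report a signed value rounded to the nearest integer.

Ligand charges: 2×(+0) from CO and 2×(+0) from phen sum to +0; with overall charge +2, Cr is +2.
Cr²⁺: group 6, so d-count = 6 − 2 = 4.
Electron filling gives t₂g⁴ eg⁰.
CFSE(orbital) = 4×(-0.4Δₒ) + 0×(0.6Δₒ) = -1.6Δₒ; with Δₒ = 24900 cm⁻¹ that is -39840 cm⁻¹.
High-spin d⁴ would be t₂g³ eg¹ with 0 pairs; low-spin has 1, so 1 excess pair costs +1P = +20970 cm⁻¹.
Combining: -39840 + 20970 = -18870 cm⁻¹.

-18870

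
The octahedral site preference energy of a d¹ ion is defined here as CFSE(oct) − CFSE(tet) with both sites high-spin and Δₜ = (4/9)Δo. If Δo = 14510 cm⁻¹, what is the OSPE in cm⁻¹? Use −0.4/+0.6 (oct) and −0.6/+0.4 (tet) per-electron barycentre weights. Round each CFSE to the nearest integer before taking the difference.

-1935

In an octahedral site d¹ (HS) is t2g^1 e_g^0, giving CFSE(oct) = -0.4Δo = -5804 cm⁻¹.
Tetrahedral: e^1 t2^0, CFSE = 1(−0.6) + 0(+0.4) = -0.6Δₜ = -0.6 × (4/9) × 14510 = -3869 cm⁻¹.
OSPE = -5804 − (-3869) = -1935 cm⁻¹.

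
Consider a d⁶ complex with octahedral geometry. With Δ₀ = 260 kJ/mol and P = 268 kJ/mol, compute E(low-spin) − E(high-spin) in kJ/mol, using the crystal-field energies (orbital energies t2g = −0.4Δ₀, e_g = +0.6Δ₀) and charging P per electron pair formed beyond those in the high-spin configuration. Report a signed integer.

16

In the high-spin limit (t2g^4 e_g^2) the orbital term is -0.4Δ₀ = -104 kJ/mol, with no excess pairing.
Low-spin t2g^6 e_g^0 gives -2.4Δ₀ = -624 kJ/mol, but forming 2 extra pairs costs 2P = 536 kJ/mol, so E(LS) = -624 + 536 = -88 kJ/mol.
The difference is -88 − (-104) = 16 kJ/mol, so high-spin lies lower.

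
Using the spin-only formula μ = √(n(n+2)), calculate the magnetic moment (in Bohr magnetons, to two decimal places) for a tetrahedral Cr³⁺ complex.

Cr is in group 6, so Cr³⁺ is d³ (6 − 3 = 3).
Tetrahedral splitting is small, so the complex is high-spin.
Configuration: e^2 t2^1 → 3 unpaired electrons.
μ(spin-only) = √[3(3+2)] = √15 ≈ 3.87 Bohr magnetons.

3.87 Bohr magnetons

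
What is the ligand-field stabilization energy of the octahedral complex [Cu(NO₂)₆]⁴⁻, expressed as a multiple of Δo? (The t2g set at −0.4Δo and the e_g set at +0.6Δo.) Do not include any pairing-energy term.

-0.6 Δo

Each NO₂⁻ contributes -1; 6 × (-1) = -6. With overall charge -4, Cu is in the +2 oxidation state.
Cu²⁺: group 11, so d-count = 11 − 2 = 9.
Configuration: t2g^6 e_g^3.
CFSE = 6(-0.4Δo) + 3(0.6Δo) = -2.4Δo + 1.8Δo = -0.6Δo.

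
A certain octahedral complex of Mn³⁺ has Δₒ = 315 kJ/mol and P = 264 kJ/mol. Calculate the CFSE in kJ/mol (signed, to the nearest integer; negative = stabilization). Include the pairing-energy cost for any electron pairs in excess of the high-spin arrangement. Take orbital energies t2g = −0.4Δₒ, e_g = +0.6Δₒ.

-240

Mn³⁺: group 7, so d-count = 7 − 3 = 4.
Since Δₒ = 315 kJ/mol > P = 264 kJ/mol, the complex adopts the low-spin configuration.
Filling d⁴ accordingly: t2g^4 e_g^0.
Orbital CFSE = -1.6Δₒ = -1.6 × 315 = -504 kJ/mol.
Excess pairs vs high-spin: 1 − 0 = 1; pairing cost = +264 kJ/mol.
Net CFSE = -504 + 264 = -240 kJ/mol.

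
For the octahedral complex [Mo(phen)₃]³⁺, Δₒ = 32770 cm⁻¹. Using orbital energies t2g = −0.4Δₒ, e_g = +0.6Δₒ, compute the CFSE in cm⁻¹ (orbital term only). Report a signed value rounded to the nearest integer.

-39324

phen is neutral, so the +3 overall charge sits on Mo: oxidation state +3.
Mo³⁺: group 6, so d-count = 6 − 3 = 3.
For octahedral d³ the high- and low-spin configurations coincide.
The d³ electrons fill as t2g^3 e_g^0.
Orbital CFSE = 3(-0.4) + 0(0.6) = -1.2Δₒ = -1.2 × 32770 = -39324 cm⁻¹.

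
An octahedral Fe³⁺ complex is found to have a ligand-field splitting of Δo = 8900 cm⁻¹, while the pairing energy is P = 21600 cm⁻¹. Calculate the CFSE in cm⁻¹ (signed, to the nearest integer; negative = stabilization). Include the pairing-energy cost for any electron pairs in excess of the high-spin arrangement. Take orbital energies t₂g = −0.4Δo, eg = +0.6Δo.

0

Fe³⁺: group 8, so d-count = 8 − 3 = 5.
With Δo < P the complex is high-spin.
Filling d⁵ accordingly: t₂g³ eg².
Orbital CFSE = 0.0Δo = 0.0 × 8900 = 0 cm⁻¹.
High-spin has no excess pairs, so no pairing correction applies.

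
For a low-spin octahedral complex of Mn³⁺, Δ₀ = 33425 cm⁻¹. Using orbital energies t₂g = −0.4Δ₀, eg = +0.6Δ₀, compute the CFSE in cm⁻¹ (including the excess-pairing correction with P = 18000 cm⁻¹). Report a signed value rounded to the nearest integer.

-35480

Mn is in group 7, so Mn³⁺ is d⁴ (7 − 3 = 4).
The d⁴ electrons fill as t₂g⁴ eg⁰.
The orbital stabilization is -1.6Δ₀ = -1.6 × 33425 = -53480 cm⁻¹.
High-spin d⁴ would be t₂g³ eg¹ with 0 pairs; low-spin has 1, so 1 excess pair costs +1P = +18000 cm⁻¹.
Combining: -53480 + 18000 = -35480 cm⁻¹.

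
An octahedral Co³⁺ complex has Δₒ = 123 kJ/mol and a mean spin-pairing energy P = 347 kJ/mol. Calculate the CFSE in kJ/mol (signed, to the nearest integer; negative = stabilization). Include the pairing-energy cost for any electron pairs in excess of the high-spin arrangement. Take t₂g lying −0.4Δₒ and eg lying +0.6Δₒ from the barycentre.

Group 9 minus oxidation state +3 gives a d⁶ configuration for Co³⁺.
Δₒ < P, so pairing is avoided: the ground state is high-spin.
That gives t₂g⁴ eg².
Orbital CFSE = -0.4Δₒ = -0.4 × 123 = -49 kJ/mol.
High-spin has no excess pairs, so no pairing correction applies.

-49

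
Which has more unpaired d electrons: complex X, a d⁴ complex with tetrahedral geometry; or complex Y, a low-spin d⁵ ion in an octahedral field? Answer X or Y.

X

X: Tetrahedral fields are weak (Δₜ ≈ 4/9 Δₒ), so electrons fill high-spin; e^2 t2^2 → 4 unpaired.
Y: t₂g⁵ eg⁰ → 1 unpaired.
So X has more unpaired electrons.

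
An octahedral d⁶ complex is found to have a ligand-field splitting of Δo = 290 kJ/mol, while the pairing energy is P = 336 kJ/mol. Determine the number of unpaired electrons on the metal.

4

Here Δo < P (290 < 336), so the high-spin state is favoured.
Configuration: t₂g⁴ eg².
Unpaired electrons: 4.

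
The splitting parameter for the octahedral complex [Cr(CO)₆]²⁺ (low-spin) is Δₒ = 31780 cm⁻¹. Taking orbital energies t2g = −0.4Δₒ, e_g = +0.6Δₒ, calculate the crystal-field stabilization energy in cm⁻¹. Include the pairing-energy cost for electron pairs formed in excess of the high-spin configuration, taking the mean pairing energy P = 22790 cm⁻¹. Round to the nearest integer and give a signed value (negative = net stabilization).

CO is neutral, so the +2 overall charge sits on Cr: oxidation state +2.
Group 6 minus oxidation state +2 gives a d⁴ configuration for Cr²⁺.
Electron filling gives t2g^4 e_g^0.
CFSE(orbital) = 4×(-0.4Δₒ) + 0×(0.6Δₒ) = -1.6Δₒ; with Δₒ = 31780 cm⁻¹ that is -50848 cm⁻¹.
Pairing penalty: 1 pair vs 0 in the high-spin reference → 1 extra × P = 22790 cm⁻¹.
Overall CFSE = -50848 + 22790 = -28058 cm⁻¹.

-28058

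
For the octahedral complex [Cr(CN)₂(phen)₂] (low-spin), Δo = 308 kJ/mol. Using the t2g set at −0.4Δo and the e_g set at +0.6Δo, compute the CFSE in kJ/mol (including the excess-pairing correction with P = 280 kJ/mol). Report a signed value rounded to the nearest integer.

Ligand charges: 2×(-1) from CN⁻ and 2×(+0) from phen sum to -2; with overall charge +0, Cr is +2.
Cr sits in group 6; removing 2 electrons leaves Cr²⁺ with 6 − 2 = 4 d electrons.
Electron filling gives t2g^4 e_g^0.
Orbital CFSE = 4(-0.4) + 0(0.6) = -1.6Δo = -1.6 × 308 = -493 kJ/mol.
High-spin d⁴ would be t2g^3 e_g^1 with 0 pairs; low-spin has 1, so 1 excess pair costs +1P = +280 kJ/mol.
Combining: -493 + 280 = -213 kJ/mol.

-213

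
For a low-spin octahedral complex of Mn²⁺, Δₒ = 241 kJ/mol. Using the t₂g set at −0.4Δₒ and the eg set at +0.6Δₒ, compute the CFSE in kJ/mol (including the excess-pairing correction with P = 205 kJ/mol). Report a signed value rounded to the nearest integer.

-72

Mn²⁺: group 7, so d-count = 7 − 2 = 5.
Electron filling gives t₂g⁵ eg⁰.
The orbital stabilization is -2.0Δₒ = -2.0 × 241 = -482 kJ/mol.
Relative to high-spin t₂g³ eg² (0 paired), the low-spin configuration has 2 additional pairs, contributing +2 × 205 = +410 kJ/mol.
Overall CFSE = -482 + 410 = -72 kJ/mol.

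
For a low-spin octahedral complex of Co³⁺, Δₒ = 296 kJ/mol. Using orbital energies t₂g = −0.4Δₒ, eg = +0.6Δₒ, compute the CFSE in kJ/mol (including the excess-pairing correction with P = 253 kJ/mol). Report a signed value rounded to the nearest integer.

Co sits in group 9; removing 3 electrons leaves Co³⁺ with 9 − 3 = 6 d electrons.
Electron filling gives t₂g⁶ eg⁰.
CFSE(orbital) = 6×(-0.4Δₒ) + 0×(0.6Δₒ) = -2.4Δₒ; with Δₒ = 296 kJ/mol that is -710 kJ/mol.
High-spin d⁶ would be t₂g⁴ eg² with 1 pair; low-spin has 3, so 2 excess pairs cost +2P = +506 kJ/mol.
Net CFSE = -710 + 506 = -204 kJ/mol.

-204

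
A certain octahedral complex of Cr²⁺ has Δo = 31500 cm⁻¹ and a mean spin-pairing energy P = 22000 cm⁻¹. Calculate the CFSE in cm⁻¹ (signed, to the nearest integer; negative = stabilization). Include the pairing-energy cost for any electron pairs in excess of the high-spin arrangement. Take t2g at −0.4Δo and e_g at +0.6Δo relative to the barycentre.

-28400

Cr sits in group 6; removing 2 electrons leaves Cr²⁺ with 6 − 2 = 4 d electrons.
With Δo > P the complex is low-spin.
Configuration: t2g^4 e_g^0.
Orbital CFSE = -1.6Δo = -1.6 × 31500 = -50400 cm⁻¹.
Excess pairs vs high-spin: 1 − 0 = 1; pairing cost = +22000 cm⁻¹.
Net CFSE = -50400 + 22000 = -28400 cm⁻¹.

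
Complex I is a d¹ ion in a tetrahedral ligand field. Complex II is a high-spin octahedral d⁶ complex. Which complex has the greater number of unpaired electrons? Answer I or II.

I: With tetrahedral geometry the complex is necessarily high-spin; e¹ t₂⁰ → 1 unpaired.
II: t₂g⁴ eg² → 4 unpaired.
So II has more unpaired electrons.

II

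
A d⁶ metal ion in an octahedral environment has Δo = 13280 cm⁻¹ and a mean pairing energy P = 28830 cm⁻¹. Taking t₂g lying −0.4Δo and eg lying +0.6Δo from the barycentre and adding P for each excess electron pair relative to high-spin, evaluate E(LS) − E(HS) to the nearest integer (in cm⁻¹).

31100

In the high-spin limit (t₂g⁴ eg²) the orbital term is -0.4Δo = -5312 cm⁻¹, with no excess pairing.
Low-spin t₂g⁶ eg⁰ gives -2.4Δo = -31872 cm⁻¹, but forming 2 extra pairs costs 2P = 57660 cm⁻¹, so E(LS) = -31872 + 57660 = 25788 cm⁻¹.
The difference is 25788 − (-5312) = 31100 cm⁻¹, so high-spin lies lower.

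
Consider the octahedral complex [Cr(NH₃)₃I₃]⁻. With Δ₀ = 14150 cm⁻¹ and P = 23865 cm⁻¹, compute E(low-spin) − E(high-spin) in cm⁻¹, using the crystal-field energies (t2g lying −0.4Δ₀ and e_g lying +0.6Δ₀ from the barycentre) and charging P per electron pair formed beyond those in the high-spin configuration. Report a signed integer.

9715

Ligand charges: 3×(+0) from NH₃ and 3×(-1) from I⁻ sum to -3; with overall charge -1, Cr is +2.
Group 6 minus oxidation state +2 gives a d⁴ configuration for Cr²⁺.
High-spin d⁴ fills as t2g^3 e_g^1 with CFSE 3(−0.4) + 1(+0.6) = -0.6Δ₀ = -8490 cm⁻¹.
For low-spin the configuration is t2g^4 e_g^0: orbital energy -1.6 × 14150 = -22640 cm⁻¹, and 1 additional pair relative to high-spin adds 23865 cm⁻¹, giving 1225 cm⁻¹.
Thus E(LS) − E(HS) = 9715 cm⁻¹.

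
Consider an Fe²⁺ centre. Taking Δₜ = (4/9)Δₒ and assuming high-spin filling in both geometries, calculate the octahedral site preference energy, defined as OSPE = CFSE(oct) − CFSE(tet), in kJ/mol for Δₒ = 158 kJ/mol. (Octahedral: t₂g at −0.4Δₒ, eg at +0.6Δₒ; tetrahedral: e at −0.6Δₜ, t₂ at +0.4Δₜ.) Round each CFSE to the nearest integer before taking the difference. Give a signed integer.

Group 8 minus oxidation state +2 gives a d⁶ configuration for Fe²⁺.
In an octahedral site d⁶ (HS) is t2g^4 e_g^2, giving CFSE(oct) = -0.4Δₒ = -63 kJ/mol.
In a tetrahedral site the filling is e^3 t2^3: CFSE(tet) = -0.6Δₜ = -0.6 × (4/9)(158) = -42 kJ/mol.
OSPE = -63 − (-42) = -21 kJ/mol.

-21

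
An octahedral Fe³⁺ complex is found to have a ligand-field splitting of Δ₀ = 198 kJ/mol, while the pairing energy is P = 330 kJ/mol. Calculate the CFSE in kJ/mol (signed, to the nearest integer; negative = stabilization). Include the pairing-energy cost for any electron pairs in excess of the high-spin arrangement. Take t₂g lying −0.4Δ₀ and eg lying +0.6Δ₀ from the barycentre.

0

Fe sits in group 8; removing 3 electrons leaves Fe³⁺ with 8 − 3 = 5 d electrons.
Δ₀ < P, so pairing is avoided: the ground state is high-spin.
That gives t₂g³ eg².
Orbital CFSE = 0.0Δ₀ = 0.0 × 198 = 0 kJ/mol.
High-spin has no excess pairs, so no pairing correction applies.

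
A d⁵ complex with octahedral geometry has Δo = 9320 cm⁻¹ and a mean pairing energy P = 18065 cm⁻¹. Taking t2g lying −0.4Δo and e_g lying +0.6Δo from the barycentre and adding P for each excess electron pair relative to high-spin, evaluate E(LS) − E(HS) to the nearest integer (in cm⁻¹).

High-spin: t2g^3 e_g^2, CFSE = 0.0Δo = 0 cm⁻¹.
For low-spin the configuration is t2g^5 e_g^0: orbital energy -2.0 × 9320 = -18640 cm⁻¹, and 2 additional pairs relative to high-spin add 36130 cm⁻¹, giving 17490 cm⁻¹.
The difference is 17490 − (0) = 17490 cm⁻¹, so high-spin lies lower.

17490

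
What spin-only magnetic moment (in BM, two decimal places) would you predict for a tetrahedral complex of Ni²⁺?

Ni sits in group 10; removing 2 electrons leaves Ni²⁺ with 10 − 2 = 8 d electrons.
With tetrahedral geometry the complex is necessarily high-spin.
Configuration: e⁴ t₂⁴ → 2 unpaired electrons.
μ(spin-only) = √[2(2+2)] = √8 ≈ 2.83 BM.

2.83 BM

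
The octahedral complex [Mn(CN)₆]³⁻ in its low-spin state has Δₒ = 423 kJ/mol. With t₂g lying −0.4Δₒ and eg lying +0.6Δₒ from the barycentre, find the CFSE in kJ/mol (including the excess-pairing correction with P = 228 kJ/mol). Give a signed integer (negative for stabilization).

-449

Each CN⁻ contributes -1; 6 × (-1) = -6. With overall charge -3, Mn is in the +3 oxidation state.
Mn³⁺: group 7, so d-count = 7 − 3 = 4.
Configuration: t₂g⁴ eg⁰.
CFSE(orbital) = 4×(-0.4Δₒ) + 0×(0.6Δₒ) = -1.6Δₒ; with Δₒ = 423 kJ/mol that is -677 kJ/mol.
Pairing penalty: 1 pair vs 0 in the high-spin reference → 1 extra × P = 228 kJ/mol.
Net CFSE = -677 + 228 = -449 kJ/mol.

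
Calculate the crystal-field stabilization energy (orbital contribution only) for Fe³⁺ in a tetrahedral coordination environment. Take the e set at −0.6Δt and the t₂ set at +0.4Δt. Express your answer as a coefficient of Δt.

0.0 Δt

Fe sits in group 8; removing 3 electrons leaves Fe³⁺ with 8 − 3 = 5 d electrons.
Tetrahedral splitting is small, so the complex is high-spin.
Configuration: e² t₂³.
CFSE = 2(-0.6Δt) + 3(0.4Δt) = -1.2Δt + 1.2Δt = 0.0Δt.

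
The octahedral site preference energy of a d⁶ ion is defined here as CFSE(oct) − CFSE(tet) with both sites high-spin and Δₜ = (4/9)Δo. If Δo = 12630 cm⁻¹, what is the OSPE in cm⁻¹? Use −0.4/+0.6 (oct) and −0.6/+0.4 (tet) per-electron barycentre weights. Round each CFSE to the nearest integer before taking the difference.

In an octahedral site d⁶ (HS) is t₂g⁴ eg², giving CFSE(oct) = -0.4Δo = -5052 cm⁻¹.
Tetrahedral: e³ t₂³, CFSE = 3(−0.6) + 3(+0.4) = -0.6Δₜ = -0.6 × (4/9) × 12630 = -3368 cm⁻¹.
OSPE = CFSE(oct) − CFSE(tet) = -5052 − (-3368) = -1684 cm⁻¹.

-1684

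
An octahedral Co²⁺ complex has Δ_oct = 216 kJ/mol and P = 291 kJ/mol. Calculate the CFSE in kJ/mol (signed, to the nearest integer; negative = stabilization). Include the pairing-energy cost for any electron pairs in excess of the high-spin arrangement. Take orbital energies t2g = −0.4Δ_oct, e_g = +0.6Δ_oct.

-173

Co sits in group 9; removing 2 electrons leaves Co²⁺ with 9 − 2 = 7 d electrons.
Δ_oct < P, so pairing is avoided: the ground state is high-spin.
Filling d⁷ accordingly: t2g^5 e_g^2.
Orbital CFSE = -0.8Δ_oct = -0.8 × 216 = -173 kJ/mol.
High-spin has no excess pairs, so no pairing correction applies.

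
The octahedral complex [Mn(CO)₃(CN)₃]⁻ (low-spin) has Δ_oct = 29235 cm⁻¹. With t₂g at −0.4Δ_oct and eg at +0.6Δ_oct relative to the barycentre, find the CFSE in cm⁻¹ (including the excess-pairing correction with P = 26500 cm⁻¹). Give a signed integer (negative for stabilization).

Ligand charges: 3×(+0) from CO and 3×(-1) from CN⁻ sum to -3; with overall charge -1, Mn is +2.
Mn sits in group 7; removing 2 electrons leaves Mn²⁺ with 7 − 2 = 5 d electrons.
Configuration: t₂g⁵ eg⁰.
Orbital CFSE = 5(-0.4) + 0(0.6) = -2.0Δ_oct = -2.0 × 29235 = -58470 cm⁻¹.
Pairing penalty: 2 pairs vs 0 in the high-spin reference → 2 extra × P = 53000 cm⁻¹.
Combining: -58470 + 53000 = -5470 cm⁻¹.

-5470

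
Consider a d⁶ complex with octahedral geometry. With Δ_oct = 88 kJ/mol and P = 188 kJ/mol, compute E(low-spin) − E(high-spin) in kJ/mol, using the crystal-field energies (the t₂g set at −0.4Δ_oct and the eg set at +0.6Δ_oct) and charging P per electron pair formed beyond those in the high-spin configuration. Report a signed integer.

200

High-spin: t₂g⁴ eg², CFSE = -0.4Δ_oct = -35 kJ/mol.
For low-spin the configuration is t₂g⁶ eg⁰: orbital energy -2.4 × 88 = -211 kJ/mol, and 2 additional pairs relative to high-spin add 376 kJ/mol, giving 165 kJ/mol.
E(LS) − E(HS) = 165 − (-35) = 200 kJ/mol.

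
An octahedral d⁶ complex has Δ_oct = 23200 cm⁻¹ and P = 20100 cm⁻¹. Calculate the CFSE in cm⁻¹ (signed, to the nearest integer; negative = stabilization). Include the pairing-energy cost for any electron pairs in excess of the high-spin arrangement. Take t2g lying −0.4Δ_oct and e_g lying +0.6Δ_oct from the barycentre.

-15480

Δ_oct > P, so pairing is preferred: the ground state is low-spin.
Configuration: t2g^6 e_g^0.
Orbital CFSE = -2.4Δ_oct = -2.4 × 23200 = -55680 cm⁻¹.
Excess pairs vs high-spin: 3 − 1 = 2; pairing cost = +40200 cm⁻¹.
Net CFSE = -55680 + 40200 = -15480 cm⁻¹.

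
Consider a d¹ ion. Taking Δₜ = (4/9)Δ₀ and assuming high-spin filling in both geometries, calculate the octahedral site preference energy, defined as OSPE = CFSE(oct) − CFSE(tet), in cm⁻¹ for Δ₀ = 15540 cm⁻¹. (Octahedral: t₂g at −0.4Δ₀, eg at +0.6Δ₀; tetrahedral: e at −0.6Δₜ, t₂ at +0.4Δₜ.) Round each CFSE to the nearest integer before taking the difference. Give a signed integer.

In an octahedral site d¹ (HS) is t2g^1 e_g^0, giving CFSE(oct) = -0.4Δ₀ = -6216 cm⁻¹.
In a tetrahedral site the filling is e^1 t2^0: CFSE(tet) = -0.6Δₜ = -0.6 × (4/9)(15540) = -4144 cm⁻¹.
OSPE = CFSE(oct) − CFSE(tet) = -6216 − (-4144) = -2072 cm⁻¹.

-2072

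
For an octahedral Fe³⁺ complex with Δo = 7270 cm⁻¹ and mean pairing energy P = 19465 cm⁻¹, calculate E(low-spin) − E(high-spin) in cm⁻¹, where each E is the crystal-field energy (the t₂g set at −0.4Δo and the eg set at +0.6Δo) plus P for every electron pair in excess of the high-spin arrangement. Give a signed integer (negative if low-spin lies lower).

24390

Fe is in group 8, so Fe³⁺ is d⁵ (8 − 3 = 5).
High-spin d⁵ fills as t₂g³ eg² with CFSE 3(−0.4) + 2(+0.6) = 0.0Δo = 0 cm⁻¹.
Low-spin: t₂g⁵ eg⁰, orbital CFSE = -2.0Δo = -14540 cm⁻¹; plus 2 excess pairs × P = +38930 cm⁻¹; total 24390 cm⁻¹.
The difference is 24390 − (0) = 24390 cm⁻¹, so high-spin lies lower.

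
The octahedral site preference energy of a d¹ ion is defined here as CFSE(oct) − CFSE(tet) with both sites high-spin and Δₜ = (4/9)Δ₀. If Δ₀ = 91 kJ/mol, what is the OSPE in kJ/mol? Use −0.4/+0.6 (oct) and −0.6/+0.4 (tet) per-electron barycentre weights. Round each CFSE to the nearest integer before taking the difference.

Octahedral (high-spin): t₂g¹ eg⁰, CFSE = 1(−0.4) + 0(+0.6) = -0.4Δ₀ = -0.4 × 91 = -36 kJ/mol.
Tetrahedral e¹ t₂⁰ gives -0.6Δₜ = -0.6 × (4/9) × 91 = -24 kJ/mol.
OSPE = -36 − (-24) = -12 kJ/mol.

-12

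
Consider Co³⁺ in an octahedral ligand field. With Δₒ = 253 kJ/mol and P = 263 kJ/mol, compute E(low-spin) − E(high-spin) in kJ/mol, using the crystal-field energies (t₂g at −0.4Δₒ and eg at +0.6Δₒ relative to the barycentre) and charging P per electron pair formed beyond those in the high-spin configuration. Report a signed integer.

20

Co sits in group 9; removing 3 electrons leaves Co³⁺ with 9 − 3 = 6 d electrons.
High-spin: t₂g⁴ eg², CFSE = -0.4Δₒ = -101 kJ/mol.
Low-spin t₂g⁶ eg⁰ gives -2.4Δₒ = -607 kJ/mol, but forming 2 extra pairs costs 2P = 526 kJ/mol, so E(LS) = -607 + 526 = -81 kJ/mol.
The difference is -81 − (-101) = 20 kJ/mol, so high-spin lies lower.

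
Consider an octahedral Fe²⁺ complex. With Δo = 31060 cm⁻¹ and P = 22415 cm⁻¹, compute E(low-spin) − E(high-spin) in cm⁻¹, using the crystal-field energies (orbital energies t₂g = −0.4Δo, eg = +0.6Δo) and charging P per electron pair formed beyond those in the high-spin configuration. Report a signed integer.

-17290

Group 8 minus oxidation state +2 gives a d⁶ configuration for Fe²⁺.
High-spin: t₂g⁴ eg², CFSE = -0.4Δo = -12424 cm⁻¹.
Low-spin t₂g⁶ eg⁰ gives -2.4Δo = -74544 cm⁻¹, but forming 2 extra pairs costs 2P = 44830 cm⁻¹, so E(LS) = -74544 + 44830 = -29714 cm⁻¹.
Thus E(LS) − E(HS) = -17290 cm⁻¹.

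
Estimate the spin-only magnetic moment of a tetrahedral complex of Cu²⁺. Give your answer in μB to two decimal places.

1.73 μB

Cu²⁺: group 11, so d-count = 11 − 2 = 9.
Tetrahedral fields are weak (Δₜ ≈ 4/9 Δₒ), so electrons fill high-spin.
Configuration: e^4 t2^5 → 1 unpaired electron.
μ(spin-only) = √[1(1+2)] = √3 ≈ 1.73 μB.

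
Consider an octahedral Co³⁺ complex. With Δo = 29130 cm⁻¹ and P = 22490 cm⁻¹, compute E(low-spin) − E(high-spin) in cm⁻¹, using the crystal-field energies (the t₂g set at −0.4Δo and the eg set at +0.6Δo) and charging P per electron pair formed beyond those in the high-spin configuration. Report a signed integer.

-13280

Group 9 minus oxidation state +3 gives a d⁶ configuration for Co³⁺.
High-spin d⁶ fills as t₂g⁴ eg² with CFSE 4(−0.4) + 2(+0.6) = -0.4Δo = -11652 cm⁻¹.
For low-spin the configuration is t₂g⁶ eg⁰: orbital energy -2.4 × 29130 = -69912 cm⁻¹, and 2 additional pairs relative to high-spin add 44980 cm⁻¹, giving -24932 cm⁻¹.
The difference is -24932 − (-11652) = -13280 cm⁻¹, so low-spin lies lower.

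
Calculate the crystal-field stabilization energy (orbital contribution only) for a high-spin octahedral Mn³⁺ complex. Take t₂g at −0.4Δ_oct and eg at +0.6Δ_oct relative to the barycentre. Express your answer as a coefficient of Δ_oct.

Mn³⁺: group 7, so d-count = 7 − 3 = 4.
Configuration: t₂g³ eg¹.
CFSE = 3(-0.4Δ_oct) + 1(0.6Δ_oct) = -1.2Δ_oct + 0.6Δ_oct = -0.6Δ_oct.

-0.6 Δ_oct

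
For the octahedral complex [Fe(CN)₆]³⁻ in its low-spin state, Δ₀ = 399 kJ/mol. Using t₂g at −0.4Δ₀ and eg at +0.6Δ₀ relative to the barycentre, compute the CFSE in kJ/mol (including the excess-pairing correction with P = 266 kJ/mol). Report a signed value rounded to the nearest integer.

-266

Each CN⁻ contributes -1; 6 × (-1) = -6. With overall charge -3, Fe is in the +3 oxidation state.
Fe³⁺: group 8, so d-count = 8 − 3 = 5.
Electron filling gives t₂g⁵ eg⁰.
Orbital CFSE = 5(-0.4) + 0(0.6) = -2.0Δ₀ = -2.0 × 399 = -798 kJ/mol.
Relative to high-spin t₂g³ eg² (0 paired), the low-spin configuration has 2 additional pairs, contributing +2 × 266 = +532 kJ/mol.
Net CFSE = -798 + 532 = -266 kJ/mol.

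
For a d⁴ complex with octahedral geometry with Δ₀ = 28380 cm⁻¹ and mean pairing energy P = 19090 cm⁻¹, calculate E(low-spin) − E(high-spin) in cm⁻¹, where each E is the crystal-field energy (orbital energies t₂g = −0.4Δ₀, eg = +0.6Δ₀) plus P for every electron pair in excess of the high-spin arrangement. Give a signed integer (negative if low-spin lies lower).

High-spin d⁴ fills as t₂g³ eg¹ with CFSE 3(−0.4) + 1(+0.6) = -0.6Δ₀ = -17028 cm⁻¹.
For low-spin the configuration is t₂g⁴ eg⁰: orbital energy -1.6 × 28380 = -45408 cm⁻¹, and 1 additional pair relative to high-spin adds 19090 cm⁻¹, giving -26318 cm⁻¹.
E(LS) − E(HS) = -26318 − (-17028) = -9290 cm⁻¹.

-9290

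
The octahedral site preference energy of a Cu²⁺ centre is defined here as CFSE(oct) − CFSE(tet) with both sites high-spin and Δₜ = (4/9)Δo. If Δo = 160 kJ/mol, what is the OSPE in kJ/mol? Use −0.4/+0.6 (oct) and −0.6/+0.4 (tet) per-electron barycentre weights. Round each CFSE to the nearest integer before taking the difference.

Cu sits in group 11; removing 2 electrons leaves Cu²⁺ with 11 − 2 = 9 d electrons.
Octahedral (high-spin): t2g^6 e_g^3, CFSE = 6(−0.4) + 3(+0.6) = -0.6Δo = -0.6 × 160 = -96 kJ/mol.
In a tetrahedral site the filling is e^4 t2^5: CFSE(tet) = -0.4Δₜ = -0.4 × (4/9)(160) = -28 kJ/mol.
OSPE = CFSE(oct) − CFSE(tet) = -96 − (-28) = -68 kJ/mol.

-68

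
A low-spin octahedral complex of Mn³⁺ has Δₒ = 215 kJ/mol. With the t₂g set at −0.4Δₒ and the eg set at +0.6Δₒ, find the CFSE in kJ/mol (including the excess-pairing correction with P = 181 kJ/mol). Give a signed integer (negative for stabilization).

Mn³⁺: group 7, so d-count = 7 − 3 = 4.
Configuration: t₂g⁴ eg⁰.
Orbital CFSE = 4(-0.4) + 0(0.6) = -1.6Δₒ = -1.6 × 215 = -344 kJ/mol.
High-spin d⁴ would be t₂g³ eg¹ with 0 pairs; low-spin has 1, so 1 excess pair costs +1P = +181 kJ/mol.
Overall CFSE = -344 + 181 = -163 kJ/mol.

-163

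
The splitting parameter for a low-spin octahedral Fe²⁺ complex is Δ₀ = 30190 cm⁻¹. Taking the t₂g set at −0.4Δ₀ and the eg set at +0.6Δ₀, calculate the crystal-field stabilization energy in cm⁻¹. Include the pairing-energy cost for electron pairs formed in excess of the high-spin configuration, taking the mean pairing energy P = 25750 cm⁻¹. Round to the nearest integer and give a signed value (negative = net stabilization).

Fe is in group 8, so Fe²⁺ is d⁶ (8 − 2 = 6).
Configuration: t₂g⁶ eg⁰.
CFSE(orbital) = 6×(-0.4Δ₀) + 0×(0.6Δ₀) = -2.4Δ₀; with Δ₀ = 30190 cm⁻¹ that is -72456 cm⁻¹.
High-spin d⁶ would be t₂g⁴ eg² with 1 pair; low-spin has 3, so 2 excess pairs cost +2P = +51500 cm⁻¹.
Combining: -72456 + 51500 = -20956 cm⁻¹.

-20956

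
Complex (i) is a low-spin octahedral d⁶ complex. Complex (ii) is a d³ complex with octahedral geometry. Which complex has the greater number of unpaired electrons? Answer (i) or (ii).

(ii)

(i): t₂g⁶ eg⁰ → 0 unpaired.
(ii): t2g^3 e_g^0 → 3 unpaired.
So (ii) has more unpaired electrons.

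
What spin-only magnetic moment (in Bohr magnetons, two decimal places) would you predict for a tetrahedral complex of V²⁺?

3.87 Bohr magnetons

Group 5 minus oxidation state +2 gives a d³ configuration for V²⁺.
With tetrahedral geometry the complex is necessarily high-spin.
Configuration: e^2 t2^1 → 3 unpaired electrons.
μ(spin-only) = √[3(3+2)] = √15 ≈ 3.87 Bohr magnetons.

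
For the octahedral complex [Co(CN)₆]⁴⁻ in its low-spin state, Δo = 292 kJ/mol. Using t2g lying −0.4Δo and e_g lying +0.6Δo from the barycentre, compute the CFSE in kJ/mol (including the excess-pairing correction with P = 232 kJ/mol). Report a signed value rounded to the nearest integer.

Each CN⁻ contributes -1; 6 × (-1) = -6. With overall charge -4, Co is in the +2 oxidation state.
Group 9 minus oxidation state +2 gives a d⁷ configuration for Co²⁺.
Electron filling gives t2g^6 e_g^1.
CFSE(orbital) = 6×(-0.4Δo) + 1×(0.6Δo) = -1.8Δo; with Δo = 292 kJ/mol that is -526 kJ/mol.
High-spin d⁷ would be t2g^5 e_g^2 with 2 pairs; low-spin has 3, so 1 excess pair costs +1P = +232 kJ/mol.
Overall CFSE = -526 + 232 = -294 kJ/mol.

-294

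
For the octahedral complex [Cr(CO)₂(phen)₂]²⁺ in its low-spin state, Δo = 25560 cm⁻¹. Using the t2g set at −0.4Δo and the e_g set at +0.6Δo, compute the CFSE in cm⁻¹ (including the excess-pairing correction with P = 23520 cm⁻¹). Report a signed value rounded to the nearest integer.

Ligand charges: 2×(+0) from CO and 2×(+0) from phen sum to +0; with overall charge +2, Cr is +2.
Cr²⁺: group 6, so d-count = 6 − 2 = 4.
Electron filling gives t2g^4 e_g^0.
Orbital CFSE = 4(-0.4) + 0(0.6) = -1.6Δo = -1.6 × 25560 = -40896 cm⁻¹.
Pairing penalty: 1 pair vs 0 in the high-spin reference → 1 extra × P = 23520 cm⁻¹.
Overall CFSE = -40896 + 23520 = -17376 cm⁻¹.

-17376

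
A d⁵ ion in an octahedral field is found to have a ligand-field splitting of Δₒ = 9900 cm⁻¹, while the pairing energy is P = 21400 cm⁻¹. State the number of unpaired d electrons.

Since Δₒ = 9900 cm⁻¹ < P = 21400 cm⁻¹, the complex adopts the high-spin configuration.
That gives t2g^3 e_g^2.
Unpaired electrons: 5.

5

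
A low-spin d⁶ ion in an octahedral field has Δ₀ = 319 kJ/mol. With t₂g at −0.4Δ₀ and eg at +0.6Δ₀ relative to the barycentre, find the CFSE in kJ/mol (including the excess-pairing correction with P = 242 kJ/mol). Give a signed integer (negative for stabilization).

Configuration: t₂g⁶ eg⁰.
CFSE(orbital) = 6×(-0.4Δ₀) + 0×(0.6Δ₀) = -2.4Δ₀; with Δ₀ = 319 kJ/mol that is -766 kJ/mol.
Pairing penalty: 3 pairs vs 1 in the high-spin reference → 2 extra × P = 484 kJ/mol.
Net CFSE = -766 + 484 = -282 kJ/mol.

-282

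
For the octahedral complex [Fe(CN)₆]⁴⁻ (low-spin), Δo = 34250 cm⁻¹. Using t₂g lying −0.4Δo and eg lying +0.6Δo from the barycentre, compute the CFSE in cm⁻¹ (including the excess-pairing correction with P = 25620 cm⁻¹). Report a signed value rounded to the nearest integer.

Each CN⁻ contributes -1; 6 × (-1) = -6. With overall charge -4, Fe is in the +2 oxidation state.
Fe is in group 8, so Fe²⁺ is d⁶ (8 − 2 = 6).
The d⁶ electrons fill as t₂g⁶ eg⁰.
The orbital stabilization is -2.4Δo = -2.4 × 34250 = -82200 cm⁻¹.
Relative to high-spin t₂g⁴ eg² (1 paired), the low-spin configuration has 2 additional pairs, contributing +2 × 25620 = +51240 cm⁻¹.
Combining: -82200 + 51240 = -30960 cm⁻¹.

-30960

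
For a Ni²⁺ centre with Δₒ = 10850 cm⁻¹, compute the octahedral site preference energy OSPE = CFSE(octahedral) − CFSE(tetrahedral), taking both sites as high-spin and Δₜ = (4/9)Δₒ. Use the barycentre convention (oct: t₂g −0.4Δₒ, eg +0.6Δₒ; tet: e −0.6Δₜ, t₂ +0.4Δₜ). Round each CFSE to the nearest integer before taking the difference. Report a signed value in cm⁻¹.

-9162

Ni sits in group 10; removing 2 electrons leaves Ni²⁺ with 10 − 2 = 8 d electrons.
In an octahedral site d⁸ (HS) is t₂g⁶ eg², giving CFSE(oct) = -1.2Δₒ = -13020 cm⁻¹.
In a tetrahedral site the filling is e⁴ t₂⁴: CFSE(tet) = -0.8Δₜ = -0.8 × (4/9)(10850) = -3858 cm⁻¹.
OSPE = CFSE(oct) − CFSE(tet) = -13020 − (-3858) = -9162 cm⁻¹.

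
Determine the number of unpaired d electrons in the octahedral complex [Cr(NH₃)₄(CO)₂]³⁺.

3

Ligand charges: 4×(+0) from NH₃ and 2×(+0) from CO sum to +0; with overall charge +3, Cr is +3.
Group 6 minus oxidation state +3 gives a d³ configuration for Cr³⁺.
Configuration: t₂g³ eg⁰, giving 3 unpaired electrons.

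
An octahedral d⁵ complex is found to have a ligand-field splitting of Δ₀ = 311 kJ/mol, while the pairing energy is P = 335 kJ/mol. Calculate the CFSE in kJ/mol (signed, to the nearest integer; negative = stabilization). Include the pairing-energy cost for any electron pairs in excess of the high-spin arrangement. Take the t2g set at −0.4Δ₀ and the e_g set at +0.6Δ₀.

Here Δ₀ < P (311 < 335), so the high-spin state is favoured.
That gives t2g^3 e_g^2.
Orbital CFSE = 0.0Δ₀ = 0.0 × 311 = 0 kJ/mol.
High-spin has no excess pairs, so no pairing correction applies.

0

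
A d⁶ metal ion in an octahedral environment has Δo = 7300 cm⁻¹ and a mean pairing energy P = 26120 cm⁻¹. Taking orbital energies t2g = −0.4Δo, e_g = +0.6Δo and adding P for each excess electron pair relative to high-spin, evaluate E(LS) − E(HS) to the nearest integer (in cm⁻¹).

37640

High-spin: t2g^4 e_g^2, CFSE = -0.4Δo = -2920 cm⁻¹.
For low-spin the configuration is t2g^6 e_g^0: orbital energy -2.4 × 7300 = -17520 cm⁻¹, and 2 additional pairs relative to high-spin add 52240 cm⁻¹, giving 34720 cm⁻¹.
The difference is 34720 − (-2920) = 37640 cm⁻¹, so high-spin lies lower.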